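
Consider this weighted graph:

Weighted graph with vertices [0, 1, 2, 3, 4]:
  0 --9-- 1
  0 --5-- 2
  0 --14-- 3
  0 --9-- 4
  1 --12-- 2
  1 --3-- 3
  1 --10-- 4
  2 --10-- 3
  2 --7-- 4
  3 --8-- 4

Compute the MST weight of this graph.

Applying Kruskal's algorithm (sort edges by weight, add if no cycle):
  Add (1,3) w=3
  Add (0,2) w=5
  Add (2,4) w=7
  Add (3,4) w=8
  Skip (0,1) w=9 (creates cycle)
  Skip (0,4) w=9 (creates cycle)
  Skip (1,4) w=10 (creates cycle)
  Skip (2,3) w=10 (creates cycle)
  Skip (1,2) w=12 (creates cycle)
  Skip (0,3) w=14 (creates cycle)
MST weight = 23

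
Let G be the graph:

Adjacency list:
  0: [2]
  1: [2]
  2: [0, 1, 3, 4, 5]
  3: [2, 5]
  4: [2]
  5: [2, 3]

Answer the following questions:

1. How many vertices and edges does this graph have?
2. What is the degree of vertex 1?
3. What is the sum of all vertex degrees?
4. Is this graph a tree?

Count: 6 vertices, 6 edges.
Vertex 1 has neighbors [2], degree = 1.
Handshaking lemma: 2 * 6 = 12.
A tree on 6 vertices has 5 edges. This graph has 6 edges (1 extra). Not a tree.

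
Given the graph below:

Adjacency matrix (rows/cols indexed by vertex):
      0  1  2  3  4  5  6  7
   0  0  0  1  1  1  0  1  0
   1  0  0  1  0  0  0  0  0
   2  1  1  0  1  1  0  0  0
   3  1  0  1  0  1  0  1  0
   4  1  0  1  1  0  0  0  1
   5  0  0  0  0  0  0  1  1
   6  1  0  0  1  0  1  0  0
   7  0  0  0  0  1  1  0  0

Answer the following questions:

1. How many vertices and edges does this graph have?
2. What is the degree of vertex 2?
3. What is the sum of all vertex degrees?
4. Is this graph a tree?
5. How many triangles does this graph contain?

Count: 8 vertices, 12 edges.
Vertex 2 has neighbors [0, 1, 3, 4], degree = 4.
Handshaking lemma: 2 * 12 = 24.
A tree on 8 vertices has 7 edges. This graph has 12 edges (5 extra). Not a tree.
Number of triangles = 5.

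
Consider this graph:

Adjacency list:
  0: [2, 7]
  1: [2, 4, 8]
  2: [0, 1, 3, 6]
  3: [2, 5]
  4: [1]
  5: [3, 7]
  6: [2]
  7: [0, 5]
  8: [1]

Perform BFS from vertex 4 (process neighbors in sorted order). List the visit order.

BFS from vertex 4 (neighbors processed in ascending order):
Visit order: 4, 1, 2, 8, 0, 3, 6, 7, 5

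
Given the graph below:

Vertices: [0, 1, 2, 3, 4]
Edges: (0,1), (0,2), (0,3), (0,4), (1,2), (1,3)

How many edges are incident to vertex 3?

Vertex 3 has neighbors [0, 1], so deg(3) = 2.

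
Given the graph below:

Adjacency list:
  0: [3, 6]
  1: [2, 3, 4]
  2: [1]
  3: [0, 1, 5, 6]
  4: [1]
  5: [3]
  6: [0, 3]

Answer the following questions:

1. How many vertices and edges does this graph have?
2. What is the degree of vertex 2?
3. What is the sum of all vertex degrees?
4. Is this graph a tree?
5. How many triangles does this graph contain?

Count: 7 vertices, 7 edges.
Vertex 2 has neighbors [1], degree = 1.
Handshaking lemma: 2 * 7 = 14.
A tree on 7 vertices has 6 edges. This graph has 7 edges (1 extra). Not a tree.
Number of triangles = 1.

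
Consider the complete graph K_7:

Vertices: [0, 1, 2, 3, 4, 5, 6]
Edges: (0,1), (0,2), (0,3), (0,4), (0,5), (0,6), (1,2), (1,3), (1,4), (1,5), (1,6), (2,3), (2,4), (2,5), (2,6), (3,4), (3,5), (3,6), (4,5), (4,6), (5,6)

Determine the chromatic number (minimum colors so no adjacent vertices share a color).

In K_7, every vertex is adjacent to every other vertex.
Each vertex needs a unique color.
Chromatic number = 7.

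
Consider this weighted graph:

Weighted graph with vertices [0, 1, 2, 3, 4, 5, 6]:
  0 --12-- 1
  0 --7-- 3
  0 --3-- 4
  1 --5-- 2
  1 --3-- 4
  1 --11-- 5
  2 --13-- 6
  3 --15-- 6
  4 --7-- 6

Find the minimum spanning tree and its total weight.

Applying Kruskal's algorithm (sort edges by weight, add if no cycle):
  Add (0,4) w=3
  Add (1,4) w=3
  Add (1,2) w=5
  Add (0,3) w=7
  Add (4,6) w=7
  Add (1,5) w=11
  Skip (0,1) w=12 (creates cycle)
  Skip (2,6) w=13 (creates cycle)
  Skip (3,6) w=15 (creates cycle)
MST weight = 36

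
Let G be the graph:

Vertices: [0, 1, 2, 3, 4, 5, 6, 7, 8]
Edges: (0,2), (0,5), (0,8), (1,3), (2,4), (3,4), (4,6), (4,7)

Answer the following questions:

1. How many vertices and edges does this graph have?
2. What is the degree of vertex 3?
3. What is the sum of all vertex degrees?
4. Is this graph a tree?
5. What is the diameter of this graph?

Count: 9 vertices, 8 edges.
Vertex 3 has neighbors [1, 4], degree = 2.
Handshaking lemma: 2 * 8 = 16.
A graph is a tree iff it is connected and has exactly n-1 edges. This graph is connected (all 9 vertices in one component) and has 9-1 = 8 edges. It is a tree.
Diameter (longest shortest path) = 5.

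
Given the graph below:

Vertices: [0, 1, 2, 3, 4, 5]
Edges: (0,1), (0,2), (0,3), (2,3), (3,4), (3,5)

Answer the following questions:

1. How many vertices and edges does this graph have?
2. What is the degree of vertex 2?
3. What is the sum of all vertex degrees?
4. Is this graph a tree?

Count: 6 vertices, 6 edges.
Vertex 2 has neighbors [0, 3], degree = 2.
Handshaking lemma: 2 * 6 = 12.
A tree on 6 vertices has 5 edges. This graph has 6 edges (1 extra). Not a tree.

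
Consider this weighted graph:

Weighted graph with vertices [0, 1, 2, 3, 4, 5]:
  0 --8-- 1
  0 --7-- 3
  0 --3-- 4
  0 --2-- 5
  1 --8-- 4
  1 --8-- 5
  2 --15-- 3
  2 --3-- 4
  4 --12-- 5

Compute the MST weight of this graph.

Applying Kruskal's algorithm (sort edges by weight, add if no cycle):
  Add (0,5) w=2
  Add (0,4) w=3
  Add (2,4) w=3
  Add (0,3) w=7
  Add (0,1) w=8
  Skip (1,5) w=8 (creates cycle)
  Skip (1,4) w=8 (creates cycle)
  Skip (4,5) w=12 (creates cycle)
  Skip (2,3) w=15 (creates cycle)
MST weight = 23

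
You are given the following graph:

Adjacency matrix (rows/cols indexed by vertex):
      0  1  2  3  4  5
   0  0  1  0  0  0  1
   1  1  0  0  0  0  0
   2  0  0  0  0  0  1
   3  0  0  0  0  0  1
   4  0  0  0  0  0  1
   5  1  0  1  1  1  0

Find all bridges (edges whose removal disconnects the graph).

A bridge is an edge whose removal increases the number of connected components.
Bridges found: (0,1), (0,5), (2,5), (3,5), (4,5)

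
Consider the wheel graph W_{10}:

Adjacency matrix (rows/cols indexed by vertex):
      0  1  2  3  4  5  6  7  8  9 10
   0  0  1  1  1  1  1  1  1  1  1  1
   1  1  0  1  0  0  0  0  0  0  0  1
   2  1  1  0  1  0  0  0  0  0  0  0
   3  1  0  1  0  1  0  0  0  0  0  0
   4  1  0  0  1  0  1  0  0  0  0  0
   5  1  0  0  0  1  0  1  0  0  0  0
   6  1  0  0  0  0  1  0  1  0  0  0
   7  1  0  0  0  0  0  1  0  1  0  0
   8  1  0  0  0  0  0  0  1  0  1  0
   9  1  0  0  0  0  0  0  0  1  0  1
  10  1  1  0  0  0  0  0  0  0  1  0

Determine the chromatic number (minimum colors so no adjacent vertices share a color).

W_{10} = C_{10} plus a hub adjacent to every cycle vertex.
The outer cycle needs 2 colors (even cycle); the hub is adjacent to all of them so needs a fresh color.
Chromatic number = 2 + 1 = 3.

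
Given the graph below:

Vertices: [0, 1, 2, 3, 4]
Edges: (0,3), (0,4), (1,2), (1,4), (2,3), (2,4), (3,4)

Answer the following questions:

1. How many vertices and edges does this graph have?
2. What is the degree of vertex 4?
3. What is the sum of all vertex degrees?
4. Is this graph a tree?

Count: 5 vertices, 7 edges.
Vertex 4 has neighbors [0, 1, 2, 3], degree = 4.
Handshaking lemma: 2 * 7 = 14.
A tree on 5 vertices has 4 edges. This graph has 7 edges (3 extra). Not a tree.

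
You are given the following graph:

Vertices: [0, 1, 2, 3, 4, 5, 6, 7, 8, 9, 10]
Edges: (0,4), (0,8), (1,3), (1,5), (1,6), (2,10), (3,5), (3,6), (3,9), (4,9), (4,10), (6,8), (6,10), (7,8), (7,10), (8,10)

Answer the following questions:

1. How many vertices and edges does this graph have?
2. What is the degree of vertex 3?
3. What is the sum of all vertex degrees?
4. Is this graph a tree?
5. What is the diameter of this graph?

Count: 11 vertices, 16 edges.
Vertex 3 has neighbors [1, 5, 6, 9], degree = 4.
Handshaking lemma: 2 * 16 = 32.
A tree on 11 vertices has 10 edges. This graph has 16 edges (6 extra). Not a tree.
Diameter (longest shortest path) = 4.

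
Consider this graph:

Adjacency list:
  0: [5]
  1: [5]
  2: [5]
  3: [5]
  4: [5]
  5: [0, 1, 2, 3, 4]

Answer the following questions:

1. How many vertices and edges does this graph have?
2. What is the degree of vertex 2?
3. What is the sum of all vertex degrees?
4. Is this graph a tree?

Count: 6 vertices, 5 edges.
Vertex 2 has neighbors [5], degree = 1.
Handshaking lemma: 2 * 5 = 10.
A graph is a tree iff it is connected and has exactly n-1 edges. This graph is connected (all 6 vertices in one component) and has 6-1 = 5 edges. It is a tree.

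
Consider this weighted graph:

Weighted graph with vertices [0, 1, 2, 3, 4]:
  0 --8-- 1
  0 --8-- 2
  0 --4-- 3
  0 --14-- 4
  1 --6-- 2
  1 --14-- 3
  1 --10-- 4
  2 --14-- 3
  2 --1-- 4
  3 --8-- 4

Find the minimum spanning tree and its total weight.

Applying Kruskal's algorithm (sort edges by weight, add if no cycle):
  Add (2,4) w=1
  Add (0,3) w=4
  Add (1,2) w=6
  Add (0,1) w=8
  Skip (0,2) w=8 (creates cycle)
  Skip (3,4) w=8 (creates cycle)
  Skip (1,4) w=10 (creates cycle)
  Skip (0,4) w=14 (creates cycle)
  Skip (1,3) w=14 (creates cycle)
  Skip (2,3) w=14 (creates cycle)
MST weight = 19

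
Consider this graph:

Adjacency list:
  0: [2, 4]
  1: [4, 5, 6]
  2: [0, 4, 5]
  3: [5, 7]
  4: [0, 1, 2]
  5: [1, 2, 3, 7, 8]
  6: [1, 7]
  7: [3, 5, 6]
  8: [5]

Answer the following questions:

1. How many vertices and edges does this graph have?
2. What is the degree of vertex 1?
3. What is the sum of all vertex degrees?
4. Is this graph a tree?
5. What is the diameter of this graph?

Count: 9 vertices, 12 edges.
Vertex 1 has neighbors [4, 5, 6], degree = 3.
Handshaking lemma: 2 * 12 = 24.
A tree on 9 vertices has 8 edges. This graph has 12 edges (4 extra). Not a tree.
Diameter (longest shortest path) = 3.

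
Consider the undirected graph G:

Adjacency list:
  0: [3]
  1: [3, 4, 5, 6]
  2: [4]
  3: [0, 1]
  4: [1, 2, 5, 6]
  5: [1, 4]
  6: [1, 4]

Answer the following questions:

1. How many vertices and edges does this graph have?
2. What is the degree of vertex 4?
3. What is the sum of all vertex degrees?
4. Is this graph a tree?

Count: 7 vertices, 8 edges.
Vertex 4 has neighbors [1, 2, 5, 6], degree = 4.
Handshaking lemma: 2 * 8 = 16.
A tree on 7 vertices has 6 edges. This graph has 8 edges (2 extra). Not a tree.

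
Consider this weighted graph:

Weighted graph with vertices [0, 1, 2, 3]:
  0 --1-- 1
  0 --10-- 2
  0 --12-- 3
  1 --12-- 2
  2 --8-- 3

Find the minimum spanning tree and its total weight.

Applying Kruskal's algorithm (sort edges by weight, add if no cycle):
  Add (0,1) w=1
  Add (2,3) w=8
  Add (0,2) w=10
  Skip (0,3) w=12 (creates cycle)
  Skip (1,2) w=12 (creates cycle)
MST weight = 19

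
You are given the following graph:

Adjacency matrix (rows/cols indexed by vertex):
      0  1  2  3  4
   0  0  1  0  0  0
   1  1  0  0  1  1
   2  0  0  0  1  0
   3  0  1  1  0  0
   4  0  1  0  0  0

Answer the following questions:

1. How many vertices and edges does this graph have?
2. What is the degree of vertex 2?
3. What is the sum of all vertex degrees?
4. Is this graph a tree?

Count: 5 vertices, 4 edges.
Vertex 2 has neighbors [3], degree = 1.
Handshaking lemma: 2 * 4 = 8.
A graph is a tree iff it is connected and has exactly n-1 edges. This graph is connected (all 5 vertices in one component) and has 5-1 = 4 edges. It is a tree.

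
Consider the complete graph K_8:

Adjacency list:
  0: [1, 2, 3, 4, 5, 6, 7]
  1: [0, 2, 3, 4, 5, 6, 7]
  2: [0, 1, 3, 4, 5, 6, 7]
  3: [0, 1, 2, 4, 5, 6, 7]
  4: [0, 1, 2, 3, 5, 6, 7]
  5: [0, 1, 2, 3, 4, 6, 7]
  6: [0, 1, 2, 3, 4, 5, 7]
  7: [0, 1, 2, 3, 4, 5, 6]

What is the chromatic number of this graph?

In K_8, every vertex is adjacent to every other vertex.
Each vertex needs a unique color.
Chromatic number = 8.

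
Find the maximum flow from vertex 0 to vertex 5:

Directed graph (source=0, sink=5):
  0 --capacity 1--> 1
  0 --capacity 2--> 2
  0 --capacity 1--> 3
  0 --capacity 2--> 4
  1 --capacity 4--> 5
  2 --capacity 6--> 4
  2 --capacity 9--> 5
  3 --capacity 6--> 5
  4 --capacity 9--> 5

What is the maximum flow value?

Computing max flow:
  Flow on (0->1): 1/1
  Flow on (0->2): 2/2
  Flow on (0->3): 1/1
  Flow on (0->4): 2/2
  Flow on (1->5): 1/4
  Flow on (2->5): 2/9
  Flow on (3->5): 1/6
  Flow on (4->5): 2/9
Maximum flow = 6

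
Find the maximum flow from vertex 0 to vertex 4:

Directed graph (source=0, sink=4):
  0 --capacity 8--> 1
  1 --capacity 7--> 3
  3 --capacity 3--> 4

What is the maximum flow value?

Computing max flow:
  Flow on (0->1): 3/8
  Flow on (1->3): 3/7
  Flow on (3->4): 3/3
Maximum flow = 3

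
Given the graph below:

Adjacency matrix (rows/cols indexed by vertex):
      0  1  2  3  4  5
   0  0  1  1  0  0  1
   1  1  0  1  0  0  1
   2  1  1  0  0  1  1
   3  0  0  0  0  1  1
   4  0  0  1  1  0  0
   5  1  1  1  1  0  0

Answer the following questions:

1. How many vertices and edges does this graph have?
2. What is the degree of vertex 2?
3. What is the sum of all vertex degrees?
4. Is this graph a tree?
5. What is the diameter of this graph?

Count: 6 vertices, 9 edges.
Vertex 2 has neighbors [0, 1, 4, 5], degree = 4.
Handshaking lemma: 2 * 9 = 18.
A tree on 6 vertices has 5 edges. This graph has 9 edges (4 extra). Not a tree.
Diameter (longest shortest path) = 2.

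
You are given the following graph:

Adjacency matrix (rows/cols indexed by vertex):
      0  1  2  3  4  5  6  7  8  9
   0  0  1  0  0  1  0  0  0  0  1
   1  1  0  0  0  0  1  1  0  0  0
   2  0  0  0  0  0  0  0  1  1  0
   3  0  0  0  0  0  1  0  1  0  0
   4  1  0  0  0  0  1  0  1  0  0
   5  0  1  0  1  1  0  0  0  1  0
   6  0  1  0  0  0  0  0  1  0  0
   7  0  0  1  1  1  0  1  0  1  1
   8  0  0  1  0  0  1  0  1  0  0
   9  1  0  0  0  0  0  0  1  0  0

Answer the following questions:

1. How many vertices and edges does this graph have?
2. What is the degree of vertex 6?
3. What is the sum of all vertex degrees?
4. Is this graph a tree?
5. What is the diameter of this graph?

Count: 10 vertices, 15 edges.
Vertex 6 has neighbors [1, 7], degree = 2.
Handshaking lemma: 2 * 15 = 30.
A tree on 10 vertices has 9 edges. This graph has 15 edges (6 extra). Not a tree.
Diameter (longest shortest path) = 3.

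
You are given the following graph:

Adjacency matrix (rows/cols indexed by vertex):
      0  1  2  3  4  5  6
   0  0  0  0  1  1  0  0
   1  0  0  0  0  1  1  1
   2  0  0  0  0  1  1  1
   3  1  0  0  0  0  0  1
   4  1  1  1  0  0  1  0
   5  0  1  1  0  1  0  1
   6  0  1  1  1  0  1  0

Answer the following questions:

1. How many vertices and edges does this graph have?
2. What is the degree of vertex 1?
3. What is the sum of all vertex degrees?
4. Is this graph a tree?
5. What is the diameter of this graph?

Count: 7 vertices, 11 edges.
Vertex 1 has neighbors [4, 5, 6], degree = 3.
Handshaking lemma: 2 * 11 = 22.
A tree on 7 vertices has 6 edges. This graph has 11 edges (5 extra). Not a tree.
Diameter (longest shortest path) = 2.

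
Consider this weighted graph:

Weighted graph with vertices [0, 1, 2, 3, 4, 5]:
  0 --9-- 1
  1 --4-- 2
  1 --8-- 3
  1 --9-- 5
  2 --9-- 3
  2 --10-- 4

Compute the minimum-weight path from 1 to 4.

Using Dijkstra's algorithm from vertex 1:
Shortest path: 1 -> 2 -> 4
Total weight: 4 + 10 = 14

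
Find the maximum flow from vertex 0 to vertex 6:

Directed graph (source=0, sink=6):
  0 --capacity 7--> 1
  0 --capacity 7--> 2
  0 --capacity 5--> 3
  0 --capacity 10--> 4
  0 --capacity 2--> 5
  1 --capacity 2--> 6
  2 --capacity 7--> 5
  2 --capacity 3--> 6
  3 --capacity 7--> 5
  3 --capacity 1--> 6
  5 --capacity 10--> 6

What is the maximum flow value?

Computing max flow:
  Flow on (0->1): 2/7
  Flow on (0->2): 7/7
  Flow on (0->3): 5/5
  Flow on (0->5): 2/2
  Flow on (1->6): 2/2
  Flow on (2->5): 4/7
  Flow on (2->6): 3/3
  Flow on (3->5): 4/7
  Flow on (3->6): 1/1
  Flow on (5->6): 10/10
Maximum flow = 16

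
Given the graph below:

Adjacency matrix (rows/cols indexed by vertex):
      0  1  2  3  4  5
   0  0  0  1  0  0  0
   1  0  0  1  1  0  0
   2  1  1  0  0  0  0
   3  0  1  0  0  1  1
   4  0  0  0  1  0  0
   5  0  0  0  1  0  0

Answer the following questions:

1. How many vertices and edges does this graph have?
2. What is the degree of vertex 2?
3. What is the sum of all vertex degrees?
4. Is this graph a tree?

Count: 6 vertices, 5 edges.
Vertex 2 has neighbors [0, 1], degree = 2.
Handshaking lemma: 2 * 5 = 10.
A graph is a tree iff it is connected and has exactly n-1 edges. This graph is connected (all 6 vertices in one component) and has 6-1 = 5 edges. It is a tree.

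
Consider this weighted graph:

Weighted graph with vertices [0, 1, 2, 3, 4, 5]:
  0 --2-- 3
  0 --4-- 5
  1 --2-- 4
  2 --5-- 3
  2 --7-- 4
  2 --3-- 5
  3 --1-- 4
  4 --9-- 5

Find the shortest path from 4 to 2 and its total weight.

Using Dijkstra's algorithm from vertex 4:
Shortest path: 4 -> 3 -> 2
Total weight: 1 + 5 = 6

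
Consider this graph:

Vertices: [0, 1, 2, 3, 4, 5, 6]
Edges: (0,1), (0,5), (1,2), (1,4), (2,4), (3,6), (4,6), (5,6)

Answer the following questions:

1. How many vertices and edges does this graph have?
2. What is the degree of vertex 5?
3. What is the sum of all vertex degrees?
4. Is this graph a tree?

Count: 7 vertices, 8 edges.
Vertex 5 has neighbors [0, 6], degree = 2.
Handshaking lemma: 2 * 8 = 16.
A tree on 7 vertices has 6 edges. This graph has 8 edges (2 extra). Not a tree.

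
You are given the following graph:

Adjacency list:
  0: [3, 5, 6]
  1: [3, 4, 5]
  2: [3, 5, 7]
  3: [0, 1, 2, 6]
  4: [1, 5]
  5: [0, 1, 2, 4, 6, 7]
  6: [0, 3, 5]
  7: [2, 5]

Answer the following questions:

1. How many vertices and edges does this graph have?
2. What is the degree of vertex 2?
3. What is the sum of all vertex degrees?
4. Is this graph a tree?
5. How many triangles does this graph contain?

Count: 8 vertices, 13 edges.
Vertex 2 has neighbors [3, 5, 7], degree = 3.
Handshaking lemma: 2 * 13 = 26.
A tree on 8 vertices has 7 edges. This graph has 13 edges (6 extra). Not a tree.
Number of triangles = 4.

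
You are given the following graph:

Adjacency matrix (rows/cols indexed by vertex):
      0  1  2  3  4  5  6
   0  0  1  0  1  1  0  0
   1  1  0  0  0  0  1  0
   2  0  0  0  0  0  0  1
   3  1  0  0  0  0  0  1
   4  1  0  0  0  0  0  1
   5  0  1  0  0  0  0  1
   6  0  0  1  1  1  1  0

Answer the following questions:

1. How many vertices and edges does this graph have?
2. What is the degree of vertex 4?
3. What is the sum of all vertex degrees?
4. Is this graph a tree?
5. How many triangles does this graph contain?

Count: 7 vertices, 8 edges.
Vertex 4 has neighbors [0, 6], degree = 2.
Handshaking lemma: 2 * 8 = 16.
A tree on 7 vertices has 6 edges. This graph has 8 edges (2 extra). Not a tree.
Number of triangles = 0.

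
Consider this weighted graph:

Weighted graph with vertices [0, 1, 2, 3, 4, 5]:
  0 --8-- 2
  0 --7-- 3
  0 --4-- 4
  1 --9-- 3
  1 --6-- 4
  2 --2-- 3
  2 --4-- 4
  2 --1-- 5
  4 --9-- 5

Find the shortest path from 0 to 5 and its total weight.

Using Dijkstra's algorithm from vertex 0:
Shortest path: 0 -> 2 -> 5
Total weight: 8 + 1 = 9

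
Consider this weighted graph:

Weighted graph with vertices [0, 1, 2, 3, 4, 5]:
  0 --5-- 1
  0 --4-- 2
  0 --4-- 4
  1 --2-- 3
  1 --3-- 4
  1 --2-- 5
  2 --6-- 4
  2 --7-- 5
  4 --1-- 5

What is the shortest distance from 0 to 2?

Using Dijkstra's algorithm from vertex 0:
Shortest path: 0 -> 2
Total weight: 4 = 4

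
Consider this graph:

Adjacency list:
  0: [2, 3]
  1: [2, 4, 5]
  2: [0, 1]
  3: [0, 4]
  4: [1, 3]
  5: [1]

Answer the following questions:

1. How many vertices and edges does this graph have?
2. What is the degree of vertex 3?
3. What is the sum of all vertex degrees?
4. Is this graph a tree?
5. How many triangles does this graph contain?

Count: 6 vertices, 6 edges.
Vertex 3 has neighbors [0, 4], degree = 2.
Handshaking lemma: 2 * 6 = 12.
A tree on 6 vertices has 5 edges. This graph has 6 edges (1 extra). Not a tree.
Number of triangles = 0.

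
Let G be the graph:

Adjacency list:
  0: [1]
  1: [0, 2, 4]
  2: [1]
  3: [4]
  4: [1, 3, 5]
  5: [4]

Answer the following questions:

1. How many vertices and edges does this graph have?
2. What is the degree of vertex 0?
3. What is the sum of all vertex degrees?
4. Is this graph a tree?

Count: 6 vertices, 5 edges.
Vertex 0 has neighbors [1], degree = 1.
Handshaking lemma: 2 * 5 = 10.
A graph is a tree iff it is connected and has exactly n-1 edges. This graph is connected (all 6 vertices in one component) and has 6-1 = 5 edges. It is a tree.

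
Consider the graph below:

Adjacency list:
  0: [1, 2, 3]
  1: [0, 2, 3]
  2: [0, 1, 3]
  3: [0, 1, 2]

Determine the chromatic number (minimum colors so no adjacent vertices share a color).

The graph has a maximum clique of size 4 (lower bound on chromatic number).
A valid 4-coloring: {0: 0, 1: 1, 2: 2, 3: 3}.
Chromatic number = 4.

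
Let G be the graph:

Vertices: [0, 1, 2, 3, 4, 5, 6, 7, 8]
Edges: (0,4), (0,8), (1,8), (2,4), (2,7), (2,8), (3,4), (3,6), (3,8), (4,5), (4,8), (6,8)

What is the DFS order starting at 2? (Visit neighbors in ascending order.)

DFS from vertex 2 (neighbors processed in ascending order):
Visit order: 2, 4, 0, 8, 1, 3, 6, 5, 7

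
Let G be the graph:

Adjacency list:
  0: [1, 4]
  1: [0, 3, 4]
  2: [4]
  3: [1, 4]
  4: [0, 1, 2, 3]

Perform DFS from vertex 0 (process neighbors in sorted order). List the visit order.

DFS from vertex 0 (neighbors processed in ascending order):
Visit order: 0, 1, 3, 4, 2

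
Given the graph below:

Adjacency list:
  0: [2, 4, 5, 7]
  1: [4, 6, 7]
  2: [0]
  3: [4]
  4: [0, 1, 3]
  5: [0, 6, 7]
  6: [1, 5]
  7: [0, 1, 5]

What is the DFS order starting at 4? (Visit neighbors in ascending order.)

DFS from vertex 4 (neighbors processed in ascending order):
Visit order: 4, 0, 2, 5, 6, 1, 7, 3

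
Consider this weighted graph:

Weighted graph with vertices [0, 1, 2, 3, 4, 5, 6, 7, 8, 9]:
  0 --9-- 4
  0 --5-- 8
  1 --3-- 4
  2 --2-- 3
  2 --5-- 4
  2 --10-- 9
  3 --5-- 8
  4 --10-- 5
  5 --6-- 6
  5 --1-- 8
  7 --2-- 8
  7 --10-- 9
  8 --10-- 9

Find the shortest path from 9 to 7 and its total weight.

Using Dijkstra's algorithm from vertex 9:
Shortest path: 9 -> 7
Total weight: 10 = 10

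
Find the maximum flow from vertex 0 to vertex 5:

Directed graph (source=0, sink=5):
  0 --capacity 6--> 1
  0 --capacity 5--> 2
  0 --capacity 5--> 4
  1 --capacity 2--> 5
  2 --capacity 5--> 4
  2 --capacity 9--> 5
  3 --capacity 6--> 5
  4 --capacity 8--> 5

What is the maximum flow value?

Computing max flow:
  Flow on (0->1): 2/6
  Flow on (0->2): 5/5
  Flow on (0->4): 5/5
  Flow on (1->5): 2/2
  Flow on (2->5): 5/9
  Flow on (4->5): 5/8
Maximum flow = 12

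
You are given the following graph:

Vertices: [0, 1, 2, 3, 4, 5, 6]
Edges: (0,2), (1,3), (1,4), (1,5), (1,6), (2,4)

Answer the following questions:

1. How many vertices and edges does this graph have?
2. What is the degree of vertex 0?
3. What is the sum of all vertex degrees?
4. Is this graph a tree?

Count: 7 vertices, 6 edges.
Vertex 0 has neighbors [2], degree = 1.
Handshaking lemma: 2 * 6 = 12.
A graph is a tree iff it is connected and has exactly n-1 edges. This graph is connected (all 7 vertices in one component) and has 7-1 = 6 edges. It is a tree.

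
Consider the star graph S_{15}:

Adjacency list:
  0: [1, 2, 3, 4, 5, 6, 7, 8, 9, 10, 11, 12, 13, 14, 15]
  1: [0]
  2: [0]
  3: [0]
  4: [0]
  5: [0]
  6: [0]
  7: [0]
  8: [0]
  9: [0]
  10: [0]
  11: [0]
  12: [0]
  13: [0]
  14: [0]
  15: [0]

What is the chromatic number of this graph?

S_{15} has one hub adjacent to 15 leaves; leaves are pairwise non-adjacent.
Color the hub 0 and every leaf 1.
Chromatic number = 2.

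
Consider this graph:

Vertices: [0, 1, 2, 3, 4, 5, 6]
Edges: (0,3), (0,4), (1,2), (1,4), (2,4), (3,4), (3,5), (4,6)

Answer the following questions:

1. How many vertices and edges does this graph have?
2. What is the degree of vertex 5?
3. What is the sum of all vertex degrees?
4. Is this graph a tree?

Count: 7 vertices, 8 edges.
Vertex 5 has neighbors [3], degree = 1.
Handshaking lemma: 2 * 8 = 16.
A tree on 7 vertices has 6 edges. This graph has 8 edges (2 extra). Not a tree.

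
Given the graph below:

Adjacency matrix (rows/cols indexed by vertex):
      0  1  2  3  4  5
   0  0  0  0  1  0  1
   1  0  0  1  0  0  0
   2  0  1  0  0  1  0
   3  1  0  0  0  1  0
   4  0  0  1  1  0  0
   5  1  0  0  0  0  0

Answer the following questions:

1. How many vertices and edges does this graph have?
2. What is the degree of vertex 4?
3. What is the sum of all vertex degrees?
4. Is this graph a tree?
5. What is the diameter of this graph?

Count: 6 vertices, 5 edges.
Vertex 4 has neighbors [2, 3], degree = 2.
Handshaking lemma: 2 * 5 = 10.
A graph is a tree iff it is connected and has exactly n-1 edges. This graph is connected (all 6 vertices in one component) and has 6-1 = 5 edges. It is a tree.
Diameter (longest shortest path) = 5.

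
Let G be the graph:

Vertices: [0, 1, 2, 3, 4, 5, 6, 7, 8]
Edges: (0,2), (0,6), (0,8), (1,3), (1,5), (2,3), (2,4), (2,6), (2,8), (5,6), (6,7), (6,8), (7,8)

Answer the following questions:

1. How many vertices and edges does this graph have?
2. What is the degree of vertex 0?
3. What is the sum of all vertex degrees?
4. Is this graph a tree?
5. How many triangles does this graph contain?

Count: 9 vertices, 13 edges.
Vertex 0 has neighbors [2, 6, 8], degree = 3.
Handshaking lemma: 2 * 13 = 26.
A tree on 9 vertices has 8 edges. This graph has 13 edges (5 extra). Not a tree.
Number of triangles = 5.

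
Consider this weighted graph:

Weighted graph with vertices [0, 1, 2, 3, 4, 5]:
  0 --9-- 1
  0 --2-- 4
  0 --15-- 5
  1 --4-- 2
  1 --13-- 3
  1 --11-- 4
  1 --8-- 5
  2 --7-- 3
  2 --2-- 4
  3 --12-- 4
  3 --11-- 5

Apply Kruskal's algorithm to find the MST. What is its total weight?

Applying Kruskal's algorithm (sort edges by weight, add if no cycle):
  Add (0,4) w=2
  Add (2,4) w=2
  Add (1,2) w=4
  Add (2,3) w=7
  Add (1,5) w=8
  Skip (0,1) w=9 (creates cycle)
  Skip (1,4) w=11 (creates cycle)
  Skip (3,5) w=11 (creates cycle)
  Skip (3,4) w=12 (creates cycle)
  Skip (1,3) w=13 (creates cycle)
  Skip (0,5) w=15 (creates cycle)
MST weight = 23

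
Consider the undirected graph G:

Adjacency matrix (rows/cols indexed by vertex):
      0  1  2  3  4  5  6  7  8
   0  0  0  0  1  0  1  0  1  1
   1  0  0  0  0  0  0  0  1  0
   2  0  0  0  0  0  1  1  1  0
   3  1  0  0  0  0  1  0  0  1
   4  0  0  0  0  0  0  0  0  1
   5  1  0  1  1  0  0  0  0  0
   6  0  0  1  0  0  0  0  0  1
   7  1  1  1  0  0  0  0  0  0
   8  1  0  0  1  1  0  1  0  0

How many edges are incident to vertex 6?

Vertex 6 has neighbors [2, 8], so deg(6) = 2.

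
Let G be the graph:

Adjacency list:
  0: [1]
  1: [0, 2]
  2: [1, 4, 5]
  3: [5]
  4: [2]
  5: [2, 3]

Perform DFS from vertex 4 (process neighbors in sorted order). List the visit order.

DFS from vertex 4 (neighbors processed in ascending order):
Visit order: 4, 2, 1, 0, 5, 3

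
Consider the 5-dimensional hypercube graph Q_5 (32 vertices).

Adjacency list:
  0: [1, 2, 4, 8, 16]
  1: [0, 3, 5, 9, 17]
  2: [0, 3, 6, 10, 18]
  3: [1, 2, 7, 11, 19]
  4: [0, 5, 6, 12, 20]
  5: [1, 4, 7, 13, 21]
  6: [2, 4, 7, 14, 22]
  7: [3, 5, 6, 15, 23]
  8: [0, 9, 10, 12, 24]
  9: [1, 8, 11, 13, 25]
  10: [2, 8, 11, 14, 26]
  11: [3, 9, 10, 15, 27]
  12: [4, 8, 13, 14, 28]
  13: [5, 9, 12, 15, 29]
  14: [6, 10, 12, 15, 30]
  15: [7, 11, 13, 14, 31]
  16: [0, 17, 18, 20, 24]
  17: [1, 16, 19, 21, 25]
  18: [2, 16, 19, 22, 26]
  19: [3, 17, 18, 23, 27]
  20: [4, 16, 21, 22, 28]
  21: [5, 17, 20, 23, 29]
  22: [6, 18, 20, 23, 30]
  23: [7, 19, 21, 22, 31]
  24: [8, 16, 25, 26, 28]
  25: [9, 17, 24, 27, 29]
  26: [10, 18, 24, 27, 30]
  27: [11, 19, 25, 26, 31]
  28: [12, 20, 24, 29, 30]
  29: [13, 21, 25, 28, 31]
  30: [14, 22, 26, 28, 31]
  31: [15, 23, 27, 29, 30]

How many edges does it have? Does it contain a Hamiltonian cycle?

Q_5 has 32 * 5 / 2 = 80 edges.
Q_5 (d >= 2) always has a Hamiltonian cycle: a 5-bit cyclic Gray code visits every vertex exactly once and returns to the start.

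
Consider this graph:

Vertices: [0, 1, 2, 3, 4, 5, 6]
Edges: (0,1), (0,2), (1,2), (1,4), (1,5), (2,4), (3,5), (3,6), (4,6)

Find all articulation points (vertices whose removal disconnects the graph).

No articulation points. The graph is biconnected.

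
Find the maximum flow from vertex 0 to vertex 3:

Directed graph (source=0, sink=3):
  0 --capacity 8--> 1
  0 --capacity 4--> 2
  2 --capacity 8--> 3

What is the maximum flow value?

Computing max flow:
  Flow on (0->2): 4/4
  Flow on (2->3): 4/8
Maximum flow = 4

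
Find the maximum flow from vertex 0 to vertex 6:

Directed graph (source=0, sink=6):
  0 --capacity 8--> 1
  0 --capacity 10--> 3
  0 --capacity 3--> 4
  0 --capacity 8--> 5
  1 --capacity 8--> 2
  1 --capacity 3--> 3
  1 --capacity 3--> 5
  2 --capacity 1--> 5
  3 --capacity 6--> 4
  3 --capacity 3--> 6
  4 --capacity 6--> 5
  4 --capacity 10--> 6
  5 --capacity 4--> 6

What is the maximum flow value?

Computing max flow:
  Flow on (0->1): 6/8
  Flow on (0->3): 6/10
  Flow on (0->4): 3/3
  Flow on (0->5): 1/8
  Flow on (1->3): 3/3
  Flow on (1->5): 3/3
  Flow on (3->4): 6/6
  Flow on (3->6): 3/3
  Flow on (4->6): 9/10
  Flow on (5->6): 4/4
Maximum flow = 16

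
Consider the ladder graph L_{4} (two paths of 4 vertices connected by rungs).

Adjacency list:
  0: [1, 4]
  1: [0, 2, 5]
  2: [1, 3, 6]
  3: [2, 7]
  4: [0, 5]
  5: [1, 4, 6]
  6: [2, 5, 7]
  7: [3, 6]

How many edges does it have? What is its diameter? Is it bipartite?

Ladder graph L_{4}: 4 rungs + 2 * (4-1) path edges = 4 + 6 = 10 edges.
Diameter = 4.
Ladder graphs are bipartite (alternating coloring along each path).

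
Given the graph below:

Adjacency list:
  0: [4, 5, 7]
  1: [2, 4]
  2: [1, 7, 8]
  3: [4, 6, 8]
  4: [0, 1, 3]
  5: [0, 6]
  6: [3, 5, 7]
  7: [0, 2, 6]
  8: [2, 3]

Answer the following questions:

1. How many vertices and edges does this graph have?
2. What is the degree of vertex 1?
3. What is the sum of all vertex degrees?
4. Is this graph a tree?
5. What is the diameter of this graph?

Count: 9 vertices, 12 edges.
Vertex 1 has neighbors [2, 4], degree = 2.
Handshaking lemma: 2 * 12 = 24.
A tree on 9 vertices has 8 edges. This graph has 12 edges (4 extra). Not a tree.
Diameter (longest shortest path) = 3.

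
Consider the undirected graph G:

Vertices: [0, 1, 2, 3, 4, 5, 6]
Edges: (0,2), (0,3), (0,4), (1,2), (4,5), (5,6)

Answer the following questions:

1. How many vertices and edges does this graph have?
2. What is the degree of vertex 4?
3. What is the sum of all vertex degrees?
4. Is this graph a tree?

Count: 7 vertices, 6 edges.
Vertex 4 has neighbors [0, 5], degree = 2.
Handshaking lemma: 2 * 6 = 12.
A graph is a tree iff it is connected and has exactly n-1 edges. This graph is connected (all 7 vertices in one component) and has 7-1 = 6 edges. It is a tree.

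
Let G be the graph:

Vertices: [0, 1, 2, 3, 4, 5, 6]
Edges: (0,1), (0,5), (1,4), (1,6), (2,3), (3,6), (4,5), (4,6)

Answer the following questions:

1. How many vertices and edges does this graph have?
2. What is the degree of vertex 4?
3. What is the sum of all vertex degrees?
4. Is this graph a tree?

Count: 7 vertices, 8 edges.
Vertex 4 has neighbors [1, 5, 6], degree = 3.
Handshaking lemma: 2 * 8 = 16.
A tree on 7 vertices has 6 edges. This graph has 8 edges (2 extra). Not a tree.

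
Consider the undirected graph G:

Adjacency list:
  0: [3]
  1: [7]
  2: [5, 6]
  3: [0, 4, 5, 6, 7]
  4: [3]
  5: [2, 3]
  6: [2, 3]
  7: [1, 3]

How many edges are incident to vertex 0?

Vertex 0 has neighbors [3], so deg(0) = 1.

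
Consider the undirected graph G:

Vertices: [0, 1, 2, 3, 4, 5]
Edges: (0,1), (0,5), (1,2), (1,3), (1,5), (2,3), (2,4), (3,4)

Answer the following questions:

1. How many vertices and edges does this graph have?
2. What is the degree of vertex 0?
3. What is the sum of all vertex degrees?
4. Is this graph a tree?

Count: 6 vertices, 8 edges.
Vertex 0 has neighbors [1, 5], degree = 2.
Handshaking lemma: 2 * 8 = 16.
A tree on 6 vertices has 5 edges. This graph has 8 edges (3 extra). Not a tree.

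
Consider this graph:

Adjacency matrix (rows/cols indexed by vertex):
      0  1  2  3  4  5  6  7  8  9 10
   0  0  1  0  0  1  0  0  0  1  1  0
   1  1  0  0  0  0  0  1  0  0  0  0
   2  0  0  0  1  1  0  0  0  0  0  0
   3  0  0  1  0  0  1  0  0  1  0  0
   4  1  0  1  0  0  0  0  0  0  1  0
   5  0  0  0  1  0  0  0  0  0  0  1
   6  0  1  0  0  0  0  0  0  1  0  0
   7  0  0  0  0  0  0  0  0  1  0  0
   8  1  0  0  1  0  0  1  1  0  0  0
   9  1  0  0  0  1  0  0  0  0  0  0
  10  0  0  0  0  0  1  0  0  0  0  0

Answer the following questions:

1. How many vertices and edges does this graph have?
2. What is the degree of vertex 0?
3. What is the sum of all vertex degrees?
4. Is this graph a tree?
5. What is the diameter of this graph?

Count: 11 vertices, 13 edges.
Vertex 0 has neighbors [1, 4, 8, 9], degree = 4.
Handshaking lemma: 2 * 13 = 26.
A tree on 11 vertices has 10 edges. This graph has 13 edges (3 extra). Not a tree.
Diameter (longest shortest path) = 5.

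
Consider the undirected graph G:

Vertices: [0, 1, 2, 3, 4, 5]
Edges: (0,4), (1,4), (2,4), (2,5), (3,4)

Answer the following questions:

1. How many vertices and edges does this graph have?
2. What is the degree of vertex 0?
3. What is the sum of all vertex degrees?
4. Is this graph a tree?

Count: 6 vertices, 5 edges.
Vertex 0 has neighbors [4], degree = 1.
Handshaking lemma: 2 * 5 = 10.
A graph is a tree iff it is connected and has exactly n-1 edges. This graph is connected (all 6 vertices in one component) and has 6-1 = 5 edges. It is a tree.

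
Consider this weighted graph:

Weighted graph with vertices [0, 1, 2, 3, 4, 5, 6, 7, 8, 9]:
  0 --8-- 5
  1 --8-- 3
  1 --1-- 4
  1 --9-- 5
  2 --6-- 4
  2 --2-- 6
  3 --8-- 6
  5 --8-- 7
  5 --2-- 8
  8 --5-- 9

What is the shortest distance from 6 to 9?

Using Dijkstra's algorithm from vertex 6:
Shortest path: 6 -> 2 -> 4 -> 1 -> 5 -> 8 -> 9
Total weight: 2 + 6 + 1 + 9 + 2 + 5 = 25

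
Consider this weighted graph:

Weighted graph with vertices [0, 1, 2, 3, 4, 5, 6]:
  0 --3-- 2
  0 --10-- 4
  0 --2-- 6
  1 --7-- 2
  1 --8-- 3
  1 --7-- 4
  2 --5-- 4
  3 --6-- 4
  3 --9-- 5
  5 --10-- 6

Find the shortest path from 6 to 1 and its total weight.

Using Dijkstra's algorithm from vertex 6:
Shortest path: 6 -> 0 -> 2 -> 1
Total weight: 2 + 3 + 7 = 12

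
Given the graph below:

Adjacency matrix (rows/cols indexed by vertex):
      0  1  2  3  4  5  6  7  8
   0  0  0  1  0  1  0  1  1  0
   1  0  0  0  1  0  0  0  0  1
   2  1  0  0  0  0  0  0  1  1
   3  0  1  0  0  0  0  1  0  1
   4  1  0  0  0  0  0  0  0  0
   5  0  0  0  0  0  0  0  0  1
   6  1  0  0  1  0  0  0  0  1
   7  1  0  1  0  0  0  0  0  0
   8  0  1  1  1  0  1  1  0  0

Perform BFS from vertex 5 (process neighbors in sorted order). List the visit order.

BFS from vertex 5 (neighbors processed in ascending order):
Visit order: 5, 8, 1, 2, 3, 6, 0, 7, 4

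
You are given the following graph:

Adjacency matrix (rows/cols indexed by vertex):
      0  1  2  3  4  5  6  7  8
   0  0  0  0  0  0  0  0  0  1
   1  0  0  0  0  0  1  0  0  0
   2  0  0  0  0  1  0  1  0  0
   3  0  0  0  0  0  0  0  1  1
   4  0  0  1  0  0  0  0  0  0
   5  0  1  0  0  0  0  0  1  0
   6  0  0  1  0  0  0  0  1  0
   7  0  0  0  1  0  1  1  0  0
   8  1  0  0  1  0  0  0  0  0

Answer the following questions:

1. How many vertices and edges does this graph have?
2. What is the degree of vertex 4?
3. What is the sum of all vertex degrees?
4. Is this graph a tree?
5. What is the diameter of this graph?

Count: 9 vertices, 8 edges.
Vertex 4 has neighbors [2], degree = 1.
Handshaking lemma: 2 * 8 = 16.
A graph is a tree iff it is connected and has exactly n-1 edges. This graph is connected (all 9 vertices in one component) and has 9-1 = 8 edges. It is a tree.
Diameter (longest shortest path) = 6.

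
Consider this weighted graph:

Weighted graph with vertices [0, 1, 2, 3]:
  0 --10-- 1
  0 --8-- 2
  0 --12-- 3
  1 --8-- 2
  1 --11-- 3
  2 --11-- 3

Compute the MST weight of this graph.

Applying Kruskal's algorithm (sort edges by weight, add if no cycle):
  Add (0,2) w=8
  Add (1,2) w=8
  Skip (0,1) w=10 (creates cycle)
  Add (1,3) w=11
  Skip (2,3) w=11 (creates cycle)
  Skip (0,3) w=12 (creates cycle)
MST weight = 27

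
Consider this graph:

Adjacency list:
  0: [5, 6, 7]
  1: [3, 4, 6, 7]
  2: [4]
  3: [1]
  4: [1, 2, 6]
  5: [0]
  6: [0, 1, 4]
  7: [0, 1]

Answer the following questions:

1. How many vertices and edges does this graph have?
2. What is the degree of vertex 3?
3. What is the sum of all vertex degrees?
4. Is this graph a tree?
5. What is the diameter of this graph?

Count: 8 vertices, 9 edges.
Vertex 3 has neighbors [1], degree = 1.
Handshaking lemma: 2 * 9 = 18.
A tree on 8 vertices has 7 edges. This graph has 9 edges (2 extra). Not a tree.
Diameter (longest shortest path) = 4.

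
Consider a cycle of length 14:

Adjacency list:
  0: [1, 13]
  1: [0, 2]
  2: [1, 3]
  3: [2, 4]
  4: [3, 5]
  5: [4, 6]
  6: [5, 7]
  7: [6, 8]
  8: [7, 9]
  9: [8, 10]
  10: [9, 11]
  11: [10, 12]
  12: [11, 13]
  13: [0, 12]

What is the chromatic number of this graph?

This is an even cycle (C_14). Even cycles are bipartite.
Chromatic number = 2.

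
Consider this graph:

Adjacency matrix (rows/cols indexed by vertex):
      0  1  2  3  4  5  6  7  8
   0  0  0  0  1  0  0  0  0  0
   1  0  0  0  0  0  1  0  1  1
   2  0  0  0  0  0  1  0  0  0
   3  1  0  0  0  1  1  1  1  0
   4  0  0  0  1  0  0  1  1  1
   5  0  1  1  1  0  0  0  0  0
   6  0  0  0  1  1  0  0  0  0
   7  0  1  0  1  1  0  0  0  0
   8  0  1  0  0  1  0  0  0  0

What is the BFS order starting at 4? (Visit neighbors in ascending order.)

BFS from vertex 4 (neighbors processed in ascending order):
Visit order: 4, 3, 6, 7, 8, 0, 5, 1, 2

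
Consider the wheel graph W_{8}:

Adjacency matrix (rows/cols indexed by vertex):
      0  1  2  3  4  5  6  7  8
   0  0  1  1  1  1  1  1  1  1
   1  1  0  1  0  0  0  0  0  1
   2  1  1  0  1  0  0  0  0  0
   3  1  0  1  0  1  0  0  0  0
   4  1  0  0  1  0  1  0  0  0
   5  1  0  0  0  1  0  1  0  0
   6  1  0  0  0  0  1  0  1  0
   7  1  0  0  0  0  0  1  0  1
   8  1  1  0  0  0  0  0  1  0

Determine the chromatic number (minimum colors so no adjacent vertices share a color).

W_{8} = C_{8} plus a hub adjacent to every cycle vertex.
The outer cycle needs 2 colors (even cycle); the hub is adjacent to all of them so needs a fresh color.
Chromatic number = 2 + 1 = 3.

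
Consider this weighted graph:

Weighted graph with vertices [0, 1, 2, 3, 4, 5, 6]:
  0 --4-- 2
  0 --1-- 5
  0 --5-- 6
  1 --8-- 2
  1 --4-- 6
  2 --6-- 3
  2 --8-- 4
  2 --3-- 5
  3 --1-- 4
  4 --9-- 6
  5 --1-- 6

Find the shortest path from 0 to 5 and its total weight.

Using Dijkstra's algorithm from vertex 0:
Shortest path: 0 -> 5
Total weight: 1 = 1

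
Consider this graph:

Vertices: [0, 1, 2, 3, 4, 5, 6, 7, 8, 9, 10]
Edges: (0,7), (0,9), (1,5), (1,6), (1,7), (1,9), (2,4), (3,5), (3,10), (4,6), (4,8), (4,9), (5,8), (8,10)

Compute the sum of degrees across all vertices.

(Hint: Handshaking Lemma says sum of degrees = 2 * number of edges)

Count edges: 14 edges.
By Handshaking Lemma: sum of degrees = 2 * 14 = 28.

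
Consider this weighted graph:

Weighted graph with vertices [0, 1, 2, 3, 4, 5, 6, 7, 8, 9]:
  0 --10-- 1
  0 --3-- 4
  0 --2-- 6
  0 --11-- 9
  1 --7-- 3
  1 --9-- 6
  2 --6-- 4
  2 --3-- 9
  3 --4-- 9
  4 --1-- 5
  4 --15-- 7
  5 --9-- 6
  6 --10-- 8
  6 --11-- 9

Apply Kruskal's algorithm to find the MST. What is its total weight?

Applying Kruskal's algorithm (sort edges by weight, add if no cycle):
  Add (4,5) w=1
  Add (0,6) w=2
  Add (0,4) w=3
  Add (2,9) w=3
  Add (3,9) w=4
  Add (2,4) w=6
  Add (1,3) w=7
  Skip (1,6) w=9 (creates cycle)
  Skip (5,6) w=9 (creates cycle)
  Skip (0,1) w=10 (creates cycle)
  Add (6,8) w=10
  Skip (0,9) w=11 (creates cycle)
  Skip (6,9) w=11 (creates cycle)
  Add (4,7) w=15
MST weight = 51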